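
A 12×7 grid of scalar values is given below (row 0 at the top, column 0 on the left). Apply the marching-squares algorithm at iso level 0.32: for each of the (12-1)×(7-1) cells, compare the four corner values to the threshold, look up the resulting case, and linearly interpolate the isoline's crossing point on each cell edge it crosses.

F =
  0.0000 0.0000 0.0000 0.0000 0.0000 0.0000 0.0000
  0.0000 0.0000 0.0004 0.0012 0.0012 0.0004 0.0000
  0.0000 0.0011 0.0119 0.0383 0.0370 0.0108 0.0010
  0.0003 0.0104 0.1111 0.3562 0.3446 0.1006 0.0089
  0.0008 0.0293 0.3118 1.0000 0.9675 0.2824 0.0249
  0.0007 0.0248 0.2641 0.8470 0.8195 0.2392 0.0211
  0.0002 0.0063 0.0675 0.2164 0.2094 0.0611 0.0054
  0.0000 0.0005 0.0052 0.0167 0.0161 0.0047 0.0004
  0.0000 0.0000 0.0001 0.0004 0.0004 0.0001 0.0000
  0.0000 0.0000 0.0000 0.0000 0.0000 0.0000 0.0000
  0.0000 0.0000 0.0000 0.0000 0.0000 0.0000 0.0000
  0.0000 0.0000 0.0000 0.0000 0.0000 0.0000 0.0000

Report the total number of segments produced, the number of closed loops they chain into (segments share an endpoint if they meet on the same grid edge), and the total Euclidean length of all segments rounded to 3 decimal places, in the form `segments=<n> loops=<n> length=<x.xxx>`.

cell (2,2): code 0100 → (2.886,3.000)–(3.000,2.852)
cell (2,3): code 1100 → (2.920,4.000)–(2.886,3.000)
cell (2,4): code 1000 → (3.000,4.101)–(2.920,4.000)
cell (3,2): code 0110 → (3.000,2.852)–(4.000,2.012)
cell (3,4): code 1001 → (4.000,4.945)–(3.000,4.101)
cell (4,2): code 0110 → (4.000,2.012)–(5.000,2.096)
cell (4,4): code 1001 → (5.000,4.861)–(4.000,4.945)
cell (5,2): code 0010 → (5.000,2.096)–(5.836,3.000)
cell (5,3): code 0011 → (5.836,3.000)–(5.819,4.000)
cell (5,4): code 0001 → (5.819,4.000)–(5.000,4.861)
total: 10 segments, chained into 1 closed loop(s), length Σ = 9.357093

segments=10 loops=1 length=9.357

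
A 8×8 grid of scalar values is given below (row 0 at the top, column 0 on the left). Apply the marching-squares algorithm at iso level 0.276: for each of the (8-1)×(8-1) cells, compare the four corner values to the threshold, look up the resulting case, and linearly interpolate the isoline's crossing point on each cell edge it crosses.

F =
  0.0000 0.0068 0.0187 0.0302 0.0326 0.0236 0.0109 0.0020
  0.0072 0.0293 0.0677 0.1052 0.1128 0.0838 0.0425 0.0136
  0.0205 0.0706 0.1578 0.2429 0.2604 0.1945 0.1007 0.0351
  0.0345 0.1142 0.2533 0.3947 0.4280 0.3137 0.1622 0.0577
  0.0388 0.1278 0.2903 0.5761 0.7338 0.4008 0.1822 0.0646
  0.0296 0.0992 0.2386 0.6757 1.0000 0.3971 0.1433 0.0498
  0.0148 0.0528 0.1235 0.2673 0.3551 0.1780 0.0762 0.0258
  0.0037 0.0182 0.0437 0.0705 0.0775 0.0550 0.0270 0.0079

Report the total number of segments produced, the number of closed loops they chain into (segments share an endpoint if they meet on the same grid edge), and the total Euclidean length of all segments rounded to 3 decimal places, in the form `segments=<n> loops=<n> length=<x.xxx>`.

segments=16 loops=1 length=12.180

cell (2,2): code 0100 → (2.218,3.000)–(3.000,2.161)
cell (2,3): code 1100 → (2.093,4.000)–(2.218,3.000)
cell (2,4): code 1100 → (2.684,5.000)–(2.093,4.000)
cell (2,5): code 1000 → (3.000,5.249)–(2.684,5.000)
cell (3,1): code 0100 → (3.614,2.000)–(4.000,1.912)
cell (3,2): code 1110 → (3.000,2.161)–(3.614,2.000)
cell (3,5): code 1001 → (4.000,5.571)–(3.000,5.249)
cell (4,1): code 0010 → (4.000,1.912)–(4.277,2.000)
cell (4,2): code 0111 → (4.277,2.000)–(5.000,2.086)
cell (4,5): code 1001 → (5.000,5.477)–(4.000,5.571)
cell (5,2): code 0010 → (5.000,2.086)–(5.979,3.000)
cell (5,3): code 0111 → (5.979,3.000)–(6.000,3.099)
cell (5,4): code 1011 → (6.000,4.447)–(5.553,5.000)
cell (5,5): code 0001 → (5.553,5.000)–(5.000,5.477)
cell (6,3): code 0010 → (6.000,3.099)–(6.285,4.000)
cell (6,4): code 0001 → (6.285,4.000)–(6.000,4.447)
total: 16 segments, chained into 1 closed loop(s), length Σ = 12.180241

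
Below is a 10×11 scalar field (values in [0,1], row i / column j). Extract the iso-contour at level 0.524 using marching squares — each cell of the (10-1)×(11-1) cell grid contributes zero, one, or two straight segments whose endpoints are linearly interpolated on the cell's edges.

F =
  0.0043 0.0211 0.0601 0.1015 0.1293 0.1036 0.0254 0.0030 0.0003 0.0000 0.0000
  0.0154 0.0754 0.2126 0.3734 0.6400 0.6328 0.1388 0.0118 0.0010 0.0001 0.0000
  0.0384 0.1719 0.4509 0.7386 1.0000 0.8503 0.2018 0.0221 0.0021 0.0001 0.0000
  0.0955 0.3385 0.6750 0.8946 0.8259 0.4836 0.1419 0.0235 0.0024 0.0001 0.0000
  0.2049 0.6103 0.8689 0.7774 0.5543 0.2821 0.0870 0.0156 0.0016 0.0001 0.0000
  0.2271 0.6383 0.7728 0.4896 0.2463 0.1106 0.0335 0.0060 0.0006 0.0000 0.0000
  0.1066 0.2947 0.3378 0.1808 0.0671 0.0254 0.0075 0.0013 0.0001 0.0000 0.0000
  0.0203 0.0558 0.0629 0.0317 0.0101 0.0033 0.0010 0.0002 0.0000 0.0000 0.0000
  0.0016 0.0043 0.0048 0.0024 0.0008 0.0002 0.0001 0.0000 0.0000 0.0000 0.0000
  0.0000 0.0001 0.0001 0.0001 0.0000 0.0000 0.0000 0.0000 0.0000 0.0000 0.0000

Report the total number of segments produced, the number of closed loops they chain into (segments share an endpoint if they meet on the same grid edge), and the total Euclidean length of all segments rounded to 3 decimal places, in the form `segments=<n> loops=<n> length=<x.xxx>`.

cell (0,3): code 0100 → (0.773,4.000)–(1.000,3.565)
cell (0,4): code 1100 → (0.794,5.000)–(0.773,4.000)
cell (0,5): code 1000 → (1.000,5.220)–(0.794,5.000)
cell (1,2): code 0100 → (1.412,3.000)–(2.000,2.254)
cell (1,3): code 1110 → (1.000,3.565)–(1.412,3.000)
cell (1,5): code 1001 → (2.000,5.503)–(1.000,5.220)
cell (2,1): code 0100 → (2.326,2.000)–(3.000,1.551)
cell (2,2): code 1110 → (2.000,2.254)–(2.326,2.000)
cell (2,4): code 1011 → (3.000,4.882)–(2.890,5.000)
cell (2,5): code 0001 → (2.890,5.000)–(2.000,5.503)
cell (3,0): code 0100 → (3.682,1.000)–(4.000,0.787)
cell (3,1): code 1110 → (3.000,1.551)–(3.682,1.000)
cell (3,4): code 1001 → (4.000,4.111)–(3.000,4.882)
cell (4,0): code 0110 → (4.000,0.787)–(5.000,0.722)
cell (4,2): code 1011 → (5.000,2.879)–(4.880,3.000)
cell (4,3): code 0011 → (4.880,3.000)–(4.098,4.000)
cell (4,4): code 0001 → (4.098,4.000)–(4.000,4.111)
cell (5,0): code 0010 → (5.000,0.722)–(5.333,1.000)
cell (5,1): code 0011 → (5.333,1.000)–(5.572,2.000)
cell (5,2): code 0001 → (5.572,2.000)–(5.000,2.879)
total: 20 segments, chained into 1 closed loop(s), length Σ = 14.510030

segments=20 loops=1 length=14.510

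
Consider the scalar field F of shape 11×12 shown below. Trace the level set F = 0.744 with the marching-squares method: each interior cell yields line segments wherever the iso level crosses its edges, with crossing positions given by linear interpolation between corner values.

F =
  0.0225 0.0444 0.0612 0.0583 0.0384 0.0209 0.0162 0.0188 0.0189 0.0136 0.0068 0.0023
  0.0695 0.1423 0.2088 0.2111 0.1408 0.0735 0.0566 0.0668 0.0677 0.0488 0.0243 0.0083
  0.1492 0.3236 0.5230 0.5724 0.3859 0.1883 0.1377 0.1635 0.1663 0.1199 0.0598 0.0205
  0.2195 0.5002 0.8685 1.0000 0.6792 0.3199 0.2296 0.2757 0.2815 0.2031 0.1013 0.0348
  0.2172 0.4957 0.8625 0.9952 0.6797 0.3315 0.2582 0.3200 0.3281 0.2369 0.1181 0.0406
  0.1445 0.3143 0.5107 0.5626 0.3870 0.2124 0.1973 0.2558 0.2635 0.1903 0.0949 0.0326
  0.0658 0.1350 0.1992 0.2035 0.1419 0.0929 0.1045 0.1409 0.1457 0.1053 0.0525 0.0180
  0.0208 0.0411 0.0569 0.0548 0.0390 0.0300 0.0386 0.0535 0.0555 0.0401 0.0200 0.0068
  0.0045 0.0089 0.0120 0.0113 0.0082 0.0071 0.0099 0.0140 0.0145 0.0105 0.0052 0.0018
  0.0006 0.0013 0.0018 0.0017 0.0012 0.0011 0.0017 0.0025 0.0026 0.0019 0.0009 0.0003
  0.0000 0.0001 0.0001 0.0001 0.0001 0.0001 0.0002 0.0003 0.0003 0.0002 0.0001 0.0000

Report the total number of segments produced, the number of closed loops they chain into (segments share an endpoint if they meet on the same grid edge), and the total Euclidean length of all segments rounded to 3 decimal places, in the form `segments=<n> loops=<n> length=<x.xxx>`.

segments=8 loops=1 length=7.001

cell (2,1): code 0100 → (2.640,2.000)–(3.000,1.662)
cell (2,2): code 1100 → (2.401,3.000)–(2.640,2.000)
cell (2,3): code 1000 → (3.000,3.798)–(2.401,3.000)
cell (3,1): code 0110 → (3.000,1.662)–(4.000,1.677)
cell (3,3): code 1001 → (4.000,3.796)–(3.000,3.798)
cell (4,1): code 0010 → (4.000,1.677)–(4.337,2.000)
cell (4,2): code 0011 → (4.337,2.000)–(4.581,3.000)
cell (4,3): code 0001 → (4.581,3.000)–(4.000,3.796)
total: 8 segments, chained into 1 closed loop(s), length Σ = 7.001302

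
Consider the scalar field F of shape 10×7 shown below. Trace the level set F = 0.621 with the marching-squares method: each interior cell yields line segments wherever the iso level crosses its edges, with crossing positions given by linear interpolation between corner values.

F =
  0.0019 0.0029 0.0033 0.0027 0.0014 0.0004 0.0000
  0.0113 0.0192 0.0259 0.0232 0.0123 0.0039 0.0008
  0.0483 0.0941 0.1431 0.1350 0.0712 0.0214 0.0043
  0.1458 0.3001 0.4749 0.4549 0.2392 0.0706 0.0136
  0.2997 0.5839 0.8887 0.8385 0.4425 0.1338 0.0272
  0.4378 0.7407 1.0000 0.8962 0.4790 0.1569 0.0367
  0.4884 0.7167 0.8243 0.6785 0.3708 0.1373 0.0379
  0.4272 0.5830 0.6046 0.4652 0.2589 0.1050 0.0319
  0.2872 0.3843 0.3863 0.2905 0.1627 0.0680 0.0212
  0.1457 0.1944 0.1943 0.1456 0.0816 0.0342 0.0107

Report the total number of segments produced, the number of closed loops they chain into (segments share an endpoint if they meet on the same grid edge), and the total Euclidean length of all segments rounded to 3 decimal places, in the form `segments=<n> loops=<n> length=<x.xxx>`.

cell (3,1): code 0100 → (3.353,2.000)–(4.000,1.122)
cell (3,2): code 1100 → (3.433,3.000)–(3.353,2.000)
cell (3,3): code 1000 → (4.000,3.549)–(3.433,3.000)
cell (4,0): code 0100 → (4.237,1.000)–(5.000,0.605)
cell (4,1): code 1110 → (4.000,1.122)–(4.237,1.000)
cell (4,3): code 1001 → (5.000,3.660)–(4.000,3.549)
cell (5,0): code 0110 → (5.000,0.605)–(6.000,0.581)
cell (5,3): code 1001 → (6.000,3.187)–(5.000,3.660)
cell (6,0): code 0010 → (6.000,0.581)–(6.716,1.000)
cell (6,1): code 0011 → (6.716,1.000)–(6.925,2.000)
cell (6,2): code 0011 → (6.925,2.000)–(6.270,3.000)
cell (6,3): code 0001 → (6.270,3.000)–(6.000,3.187)
total: 12 segments, chained into 1 closed loop(s), length Σ = 10.496666

segments=12 loops=1 length=10.497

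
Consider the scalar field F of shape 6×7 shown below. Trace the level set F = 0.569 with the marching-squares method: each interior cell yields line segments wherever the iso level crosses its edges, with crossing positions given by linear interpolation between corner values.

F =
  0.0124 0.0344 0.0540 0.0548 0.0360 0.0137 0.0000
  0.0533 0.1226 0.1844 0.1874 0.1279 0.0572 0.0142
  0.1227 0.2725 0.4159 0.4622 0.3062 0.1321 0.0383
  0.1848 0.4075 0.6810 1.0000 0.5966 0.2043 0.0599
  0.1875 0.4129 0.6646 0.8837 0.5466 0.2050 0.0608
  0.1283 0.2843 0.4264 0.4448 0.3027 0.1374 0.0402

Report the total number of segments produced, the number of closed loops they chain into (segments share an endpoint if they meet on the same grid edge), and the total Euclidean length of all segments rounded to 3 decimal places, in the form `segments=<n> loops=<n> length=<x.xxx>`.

segments=10 loops=1 length=7.788

cell (2,1): code 0100 → (2.578,2.000)–(3.000,1.590)
cell (2,2): code 1100 → (2.199,3.000)–(2.578,2.000)
cell (2,3): code 1100 → (2.905,4.000)–(2.199,3.000)
cell (2,4): code 1000 → (3.000,4.070)–(2.905,4.000)
cell (3,1): code 0110 → (3.000,1.590)–(4.000,1.620)
cell (3,3): code 1011 → (4.000,3.934)–(3.552,4.000)
cell (3,4): code 0001 → (3.552,4.000)–(3.000,4.070)
cell (4,1): code 0010 → (4.000,1.620)–(4.401,2.000)
cell (4,2): code 0011 → (4.401,2.000)–(4.717,3.000)
cell (4,3): code 0001 → (4.717,3.000)–(4.000,3.934)
total: 10 segments, chained into 1 closed loop(s), length Σ = 7.788485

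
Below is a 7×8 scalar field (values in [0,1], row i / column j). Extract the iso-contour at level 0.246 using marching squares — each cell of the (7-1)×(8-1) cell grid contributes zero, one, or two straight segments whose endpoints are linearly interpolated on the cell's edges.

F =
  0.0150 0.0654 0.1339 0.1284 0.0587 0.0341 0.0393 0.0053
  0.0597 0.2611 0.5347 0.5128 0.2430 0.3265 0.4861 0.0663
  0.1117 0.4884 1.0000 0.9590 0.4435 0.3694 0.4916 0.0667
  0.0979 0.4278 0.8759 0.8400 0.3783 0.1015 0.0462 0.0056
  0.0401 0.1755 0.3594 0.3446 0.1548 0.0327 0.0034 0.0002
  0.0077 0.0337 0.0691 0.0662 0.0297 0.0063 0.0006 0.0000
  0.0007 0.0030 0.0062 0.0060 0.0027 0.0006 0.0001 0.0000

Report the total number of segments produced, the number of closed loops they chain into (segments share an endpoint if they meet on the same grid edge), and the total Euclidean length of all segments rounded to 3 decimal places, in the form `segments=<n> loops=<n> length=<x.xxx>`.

segments=22 loops=1 length=17.224

cell (0,0): code 0100 → (0.923,1.000)–(1.000,0.925)
cell (0,1): code 1100 → (0.280,2.000)–(0.923,1.000)
cell (0,2): code 1100 → (0.306,3.000)–(0.280,2.000)
cell (0,3): code 1000 → (1.000,3.989)–(0.306,3.000)
cell (0,4): code 0100 → (0.725,5.000)–(1.000,4.036)
cell (0,5): code 1100 → (0.463,6.000)–(0.725,5.000)
cell (0,6): code 1000 → (1.000,6.572)–(0.463,6.000)
cell (1,0): code 0110 → (1.000,0.925)–(2.000,0.357)
cell (1,3): code 1101 → (1.015,4.000)–(1.000,3.989)
cell (1,4): code 1110 → (1.000,4.036)–(1.015,4.000)
cell (1,6): code 1001 → (2.000,6.578)–(1.000,6.572)
cell (2,0): code 0110 → (2.000,0.357)–(3.000,0.449)
cell (2,4): code 1011 → (3.000,4.478)–(2.461,5.000)
cell (2,5): code 0011 → (2.461,5.000)–(2.551,6.000)
cell (2,6): code 0001 → (2.551,6.000)–(2.000,6.578)
cell (3,0): code 0010 → (3.000,0.449)–(3.721,1.000)
cell (3,1): code 0111 → (3.721,1.000)–(4.000,1.383)
cell (3,3): code 1011 → (4.000,3.519)–(3.592,4.000)
cell (3,4): code 0001 → (3.592,4.000)–(3.000,4.478)
cell (4,1): code 0010 → (4.000,1.383)–(4.391,2.000)
cell (4,2): code 0011 → (4.391,2.000)–(4.354,3.000)
cell (4,3): code 0001 → (4.354,3.000)–(4.000,3.519)
total: 22 segments, chained into 1 closed loop(s), length Σ = 17.224056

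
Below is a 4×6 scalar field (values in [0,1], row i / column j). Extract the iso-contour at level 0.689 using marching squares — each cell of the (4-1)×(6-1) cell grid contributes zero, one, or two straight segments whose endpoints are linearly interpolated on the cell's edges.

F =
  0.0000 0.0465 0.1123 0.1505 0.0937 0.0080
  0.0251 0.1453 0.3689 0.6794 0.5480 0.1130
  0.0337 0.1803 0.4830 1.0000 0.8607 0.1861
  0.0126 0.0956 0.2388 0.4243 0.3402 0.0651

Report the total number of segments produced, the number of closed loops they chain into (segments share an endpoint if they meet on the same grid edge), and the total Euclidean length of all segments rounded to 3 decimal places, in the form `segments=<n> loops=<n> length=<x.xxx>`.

segments=6 loops=1 length=5.079

cell (1,2): code 0100 → (1.030,3.000)–(2.000,2.398)
cell (1,3): code 1100 → (1.451,4.000)–(1.030,3.000)
cell (1,4): code 1000 → (2.000,4.255)–(1.451,4.000)
cell (2,2): code 0010 → (2.000,2.398)–(2.540,3.000)
cell (2,3): code 0011 → (2.540,3.000)–(2.330,4.000)
cell (2,4): code 0001 → (2.330,4.000)–(2.000,4.255)
total: 6 segments, chained into 1 closed loop(s), length Σ = 5.078680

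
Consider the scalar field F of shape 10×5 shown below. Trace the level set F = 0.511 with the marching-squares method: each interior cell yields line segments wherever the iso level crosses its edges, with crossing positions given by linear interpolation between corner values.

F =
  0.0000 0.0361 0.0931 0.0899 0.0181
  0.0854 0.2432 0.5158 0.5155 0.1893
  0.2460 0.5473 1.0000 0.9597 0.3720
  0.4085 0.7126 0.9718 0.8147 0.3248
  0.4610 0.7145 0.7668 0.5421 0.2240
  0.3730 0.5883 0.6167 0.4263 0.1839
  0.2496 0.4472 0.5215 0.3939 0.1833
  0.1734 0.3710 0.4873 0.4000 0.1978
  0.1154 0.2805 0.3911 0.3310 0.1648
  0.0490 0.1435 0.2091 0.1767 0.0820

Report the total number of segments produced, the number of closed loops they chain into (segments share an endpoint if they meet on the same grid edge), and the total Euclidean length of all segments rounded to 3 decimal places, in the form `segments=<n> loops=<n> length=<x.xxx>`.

cell (0,1): code 0100 → (0.989,2.000)–(1.000,1.982)
cell (0,2): code 1100 → (0.989,3.000)–(0.989,2.000)
cell (0,3): code 1000 → (1.000,3.014)–(0.989,3.000)
cell (1,0): code 0100 → (1.881,1.000)–(2.000,0.880)
cell (1,1): code 1110 → (1.000,1.982)–(1.881,1.000)
cell (1,3): code 1001 → (2.000,3.763)–(1.000,3.014)
cell (2,0): code 0110 → (2.000,0.880)–(3.000,0.337)
cell (2,3): code 1001 → (3.000,3.620)–(2.000,3.763)
cell (3,0): code 0110 → (3.000,0.337)–(4.000,0.197)
cell (3,3): code 1001 → (4.000,3.098)–(3.000,3.620)
cell (4,0): code 0110 → (4.000,0.197)–(5.000,0.641)
cell (4,2): code 1011 → (5.000,2.555)–(4.269,3.000)
cell (4,3): code 0001 → (4.269,3.000)–(4.000,3.098)
cell (5,0): code 0010 → (5.000,0.641)–(5.548,1.000)
cell (5,1): code 0111 → (5.548,1.000)–(6.000,1.859)
cell (5,2): code 1001 → (6.000,2.082)–(5.000,2.555)
cell (6,1): code 0010 → (6.000,1.859)–(6.307,2.000)
cell (6,2): code 0001 → (6.307,2.000)–(6.000,2.082)
total: 18 segments, chained into 1 closed loop(s), length Σ = 13.686202

segments=18 loops=1 length=13.686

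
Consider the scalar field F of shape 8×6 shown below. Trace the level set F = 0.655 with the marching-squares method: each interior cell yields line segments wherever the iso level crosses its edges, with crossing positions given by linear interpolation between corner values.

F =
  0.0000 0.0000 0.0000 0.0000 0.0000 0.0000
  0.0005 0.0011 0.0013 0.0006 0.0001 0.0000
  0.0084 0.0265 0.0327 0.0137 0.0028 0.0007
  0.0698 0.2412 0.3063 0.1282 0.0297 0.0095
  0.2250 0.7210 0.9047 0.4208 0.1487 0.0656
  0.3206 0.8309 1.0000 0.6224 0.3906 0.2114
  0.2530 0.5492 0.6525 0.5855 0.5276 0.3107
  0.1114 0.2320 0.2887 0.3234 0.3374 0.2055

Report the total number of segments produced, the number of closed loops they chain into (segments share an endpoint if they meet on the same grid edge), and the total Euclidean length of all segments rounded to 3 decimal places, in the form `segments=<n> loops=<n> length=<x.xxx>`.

cell (3,0): code 0100 → (3.862,1.000)–(4.000,0.867)
cell (3,1): code 1100 → (3.583,2.000)–(3.862,1.000)
cell (3,2): code 1000 → (4.000,2.516)–(3.583,2.000)
cell (4,0): code 0110 → (4.000,0.867)–(5.000,0.655)
cell (4,2): code 1001 → (5.000,2.914)–(4.000,2.516)
cell (5,0): code 0010 → (5.000,0.655)–(5.624,1.000)
cell (5,1): code 0011 → (5.624,1.000)–(5.993,2.000)
cell (5,2): code 0001 → (5.993,2.000)–(5.000,2.914)
total: 8 segments, chained into 1 closed loop(s), length Σ = 7.119886

segments=8 loops=1 length=7.120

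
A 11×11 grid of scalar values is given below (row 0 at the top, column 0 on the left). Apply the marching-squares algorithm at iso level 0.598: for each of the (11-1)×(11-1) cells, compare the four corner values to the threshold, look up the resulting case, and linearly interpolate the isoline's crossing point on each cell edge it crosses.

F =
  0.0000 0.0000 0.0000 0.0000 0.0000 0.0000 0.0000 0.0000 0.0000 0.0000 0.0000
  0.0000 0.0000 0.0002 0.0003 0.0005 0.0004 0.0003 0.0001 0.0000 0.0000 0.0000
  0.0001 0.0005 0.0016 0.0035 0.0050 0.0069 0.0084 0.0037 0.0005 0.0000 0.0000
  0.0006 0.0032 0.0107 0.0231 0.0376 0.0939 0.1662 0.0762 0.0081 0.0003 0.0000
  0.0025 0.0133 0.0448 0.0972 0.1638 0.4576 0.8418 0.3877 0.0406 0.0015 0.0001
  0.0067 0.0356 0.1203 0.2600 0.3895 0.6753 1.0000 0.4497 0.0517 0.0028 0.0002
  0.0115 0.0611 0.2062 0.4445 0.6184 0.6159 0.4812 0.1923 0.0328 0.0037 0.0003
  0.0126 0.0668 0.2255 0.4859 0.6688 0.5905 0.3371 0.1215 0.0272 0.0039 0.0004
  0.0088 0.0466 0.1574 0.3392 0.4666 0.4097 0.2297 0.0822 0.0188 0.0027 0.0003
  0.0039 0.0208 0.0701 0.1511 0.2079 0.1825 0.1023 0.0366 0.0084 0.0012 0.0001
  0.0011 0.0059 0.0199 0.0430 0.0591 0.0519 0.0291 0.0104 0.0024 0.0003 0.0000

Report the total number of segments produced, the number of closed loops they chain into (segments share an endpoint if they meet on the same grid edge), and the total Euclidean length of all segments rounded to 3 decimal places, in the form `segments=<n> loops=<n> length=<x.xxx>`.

cell (3,5): code 0100 → (3.639,6.000)–(4.000,5.365)
cell (3,6): code 1000 → (4.000,6.537)–(3.639,6.000)
cell (4,4): code 0100 → (4.645,5.000)–(5.000,4.730)
cell (4,5): code 1110 → (4.000,5.365)–(4.645,5.000)
cell (4,6): code 1001 → (5.000,6.731)–(4.000,6.537)
cell (5,3): code 0100 → (5.911,4.000)–(6.000,3.883)
cell (5,4): code 1110 → (5.000,4.730)–(5.911,4.000)
cell (5,5): code 1011 → (6.000,5.133)–(5.775,6.000)
cell (5,6): code 0001 → (5.775,6.000)–(5.000,6.731)
cell (6,3): code 0110 → (6.000,3.883)–(7.000,3.613)
cell (6,4): code 1011 → (7.000,4.904)–(6.705,5.000)
cell (6,5): code 0001 → (6.705,5.000)–(6.000,5.133)
cell (7,3): code 0010 → (7.000,3.613)–(7.350,4.000)
cell (7,4): code 0001 → (7.350,4.000)–(7.000,4.904)
total: 14 segments, chained into 1 closed loop(s), length Σ = 10.413128

segments=14 loops=1 length=10.413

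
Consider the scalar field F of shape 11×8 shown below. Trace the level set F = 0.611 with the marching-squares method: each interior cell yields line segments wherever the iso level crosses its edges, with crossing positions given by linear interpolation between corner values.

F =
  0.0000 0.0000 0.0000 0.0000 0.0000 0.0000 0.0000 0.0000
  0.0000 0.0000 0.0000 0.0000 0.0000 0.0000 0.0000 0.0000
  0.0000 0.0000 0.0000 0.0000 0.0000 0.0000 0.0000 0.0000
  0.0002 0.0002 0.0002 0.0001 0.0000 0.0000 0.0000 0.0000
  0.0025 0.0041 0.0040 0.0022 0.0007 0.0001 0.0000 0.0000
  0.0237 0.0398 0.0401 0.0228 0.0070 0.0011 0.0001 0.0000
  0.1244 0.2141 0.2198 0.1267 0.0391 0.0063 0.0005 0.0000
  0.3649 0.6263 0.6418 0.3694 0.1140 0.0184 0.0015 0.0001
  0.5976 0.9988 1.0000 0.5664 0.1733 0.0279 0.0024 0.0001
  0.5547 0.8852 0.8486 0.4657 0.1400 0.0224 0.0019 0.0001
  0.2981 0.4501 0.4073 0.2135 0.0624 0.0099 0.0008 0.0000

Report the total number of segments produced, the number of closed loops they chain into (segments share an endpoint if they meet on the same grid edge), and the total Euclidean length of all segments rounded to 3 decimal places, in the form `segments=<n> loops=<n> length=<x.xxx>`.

cell (6,0): code 0100 → (6.963,1.000)–(7.000,0.941)
cell (6,1): code 1100 → (6.927,2.000)–(6.963,1.000)
cell (6,2): code 1000 → (7.000,2.113)–(6.927,2.000)
cell (7,0): code 0110 → (7.000,0.941)–(8.000,0.033)
cell (7,2): code 1001 → (8.000,2.897)–(7.000,2.113)
cell (8,0): code 0110 → (8.000,0.033)–(9.000,0.170)
cell (8,2): code 1001 → (9.000,2.621)–(8.000,2.897)
cell (9,0): code 0010 → (9.000,0.170)–(9.630,1.000)
cell (9,1): code 0011 → (9.630,1.000)–(9.538,2.000)
cell (9,2): code 0001 → (9.538,2.000)–(9.000,2.621)
total: 10 segments, chained into 1 closed loop(s), length Σ = 8.740537

segments=10 loops=1 length=8.741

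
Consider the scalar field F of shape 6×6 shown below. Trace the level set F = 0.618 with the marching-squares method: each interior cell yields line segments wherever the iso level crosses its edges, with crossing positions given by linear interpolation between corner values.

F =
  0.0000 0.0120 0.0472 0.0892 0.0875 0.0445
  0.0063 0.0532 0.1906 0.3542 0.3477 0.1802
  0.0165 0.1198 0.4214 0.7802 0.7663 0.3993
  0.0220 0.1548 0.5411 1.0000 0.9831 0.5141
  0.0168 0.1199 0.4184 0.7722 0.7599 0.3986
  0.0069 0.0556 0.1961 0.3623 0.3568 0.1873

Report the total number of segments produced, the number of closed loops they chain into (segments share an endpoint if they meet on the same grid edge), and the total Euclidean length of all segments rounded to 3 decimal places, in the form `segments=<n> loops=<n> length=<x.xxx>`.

cell (1,2): code 0100 → (1.619,3.000)–(2.000,2.548)
cell (1,3): code 1100 → (1.646,4.000)–(1.619,3.000)
cell (1,4): code 1000 → (2.000,4.404)–(1.646,4.000)
cell (2,2): code 0110 → (2.000,2.548)–(3.000,2.168)
cell (2,4): code 1001 → (3.000,4.778)–(2.000,4.404)
cell (3,2): code 0110 → (3.000,2.168)–(4.000,2.564)
cell (3,4): code 1001 → (4.000,4.393)–(3.000,4.778)
cell (4,2): code 0010 → (4.000,2.564)–(4.376,3.000)
cell (4,3): code 0011 → (4.376,3.000)–(4.352,4.000)
cell (4,4): code 0001 → (4.352,4.000)–(4.000,4.393)
total: 10 segments, chained into 1 closed loop(s), length Σ = 8.517499

segments=10 loops=1 length=8.517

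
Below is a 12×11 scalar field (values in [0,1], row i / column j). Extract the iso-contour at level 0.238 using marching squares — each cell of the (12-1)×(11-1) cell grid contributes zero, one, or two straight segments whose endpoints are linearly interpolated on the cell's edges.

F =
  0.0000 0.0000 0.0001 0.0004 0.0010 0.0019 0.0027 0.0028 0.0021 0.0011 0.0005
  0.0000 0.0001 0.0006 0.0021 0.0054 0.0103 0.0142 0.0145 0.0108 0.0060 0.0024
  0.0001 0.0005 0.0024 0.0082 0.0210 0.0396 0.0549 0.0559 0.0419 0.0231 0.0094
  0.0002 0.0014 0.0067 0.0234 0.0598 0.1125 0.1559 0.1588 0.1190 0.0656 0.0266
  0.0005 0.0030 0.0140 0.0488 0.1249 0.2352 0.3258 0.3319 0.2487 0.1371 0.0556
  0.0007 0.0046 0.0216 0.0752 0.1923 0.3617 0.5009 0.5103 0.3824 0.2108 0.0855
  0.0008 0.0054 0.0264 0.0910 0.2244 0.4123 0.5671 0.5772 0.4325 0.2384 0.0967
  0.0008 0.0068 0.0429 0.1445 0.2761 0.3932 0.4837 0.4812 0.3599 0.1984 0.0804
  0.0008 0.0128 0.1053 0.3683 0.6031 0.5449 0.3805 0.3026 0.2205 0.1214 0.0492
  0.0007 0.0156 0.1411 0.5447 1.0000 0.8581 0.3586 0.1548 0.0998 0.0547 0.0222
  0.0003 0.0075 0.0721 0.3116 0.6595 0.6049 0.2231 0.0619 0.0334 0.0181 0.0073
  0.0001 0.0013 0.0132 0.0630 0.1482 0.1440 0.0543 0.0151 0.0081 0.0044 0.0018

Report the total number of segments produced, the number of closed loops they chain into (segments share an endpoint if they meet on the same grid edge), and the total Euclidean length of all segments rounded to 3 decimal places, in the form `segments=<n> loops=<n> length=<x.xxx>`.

cell (3,5): code 0100 → (3.483,6.000)–(4.000,5.031)
cell (3,6): code 1100 → (3.458,7.000)–(3.483,6.000)
cell (3,7): code 1100 → (3.918,8.000)–(3.458,7.000)
cell (3,8): code 1000 → (4.000,8.096)–(3.918,8.000)
cell (4,4): code 0100 → (4.022,5.000)–(5.000,4.270)
cell (4,5): code 1110 → (4.000,5.031)–(4.022,5.000)
cell (4,8): code 1001 → (5.000,8.841)–(4.000,8.096)
cell (5,4): code 0110 → (5.000,4.270)–(6.000,4.072)
cell (5,8): code 1101 → (5.986,9.000)–(5.000,8.841)
cell (5,9): code 1000 → (6.000,9.003)–(5.986,9.000)
cell (6,3): code 0100 → (6.263,4.000)–(7.000,3.710)
cell (6,4): code 1110 → (6.000,4.072)–(6.263,4.000)
cell (6,8): code 1011 → (7.000,8.755)–(6.010,9.000)
cell (6,9): code 0001 → (6.010,9.000)–(6.000,9.003)
cell (7,2): code 0100 → (7.418,3.000)–(8.000,2.505)
cell (7,3): code 1110 → (7.000,3.710)–(7.418,3.000)
cell (7,7): code 1011 → (8.000,7.787)–(7.874,8.000)
cell (7,8): code 0001 → (7.874,8.000)–(7.000,8.755)
cell (8,2): code 0110 → (8.000,2.505)–(9.000,2.240)
cell (8,6): code 1011 → (9.000,6.592)–(8.437,7.000)
cell (8,7): code 0001 → (8.437,7.000)–(8.000,7.787)
cell (9,2): code 0110 → (9.000,2.240)–(10.000,2.693)
cell (9,5): code 1011 → (10.000,5.961)–(9.890,6.000)
cell (9,6): code 0001 → (9.890,6.000)–(9.000,6.592)
cell (10,2): code 0010 → (10.000,2.693)–(10.296,3.000)
cell (10,3): code 0011 → (10.296,3.000)–(10.824,4.000)
cell (10,4): code 0011 → (10.824,4.000)–(10.796,5.000)
cell (10,5): code 0001 → (10.796,5.000)–(10.000,5.961)
total: 28 segments, chained into 1 closed loop(s), length Σ = 21.668952

segments=28 loops=1 length=21.669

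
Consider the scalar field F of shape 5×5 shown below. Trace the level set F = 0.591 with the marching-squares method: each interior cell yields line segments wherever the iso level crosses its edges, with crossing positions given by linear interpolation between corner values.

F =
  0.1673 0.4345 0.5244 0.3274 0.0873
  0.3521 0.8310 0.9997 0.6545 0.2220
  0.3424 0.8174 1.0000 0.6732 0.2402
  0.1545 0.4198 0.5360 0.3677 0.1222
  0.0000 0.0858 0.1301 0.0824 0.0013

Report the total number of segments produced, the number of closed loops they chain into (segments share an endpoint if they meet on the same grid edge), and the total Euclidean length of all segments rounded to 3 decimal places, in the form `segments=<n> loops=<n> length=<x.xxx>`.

segments=10 loops=1 length=8.556

cell (0,0): code 0100 → (0.395,1.000)–(1.000,0.499)
cell (0,1): code 1100 → (0.140,2.000)–(0.395,1.000)
cell (0,2): code 1100 → (0.806,3.000)–(0.140,2.000)
cell (0,3): code 1000 → (1.000,3.147)–(0.806,3.000)
cell (1,0): code 0110 → (1.000,0.499)–(2.000,0.523)
cell (1,3): code 1001 → (2.000,3.190)–(1.000,3.147)
cell (2,0): code 0010 → (2.000,0.523)–(2.569,1.000)
cell (2,1): code 0011 → (2.569,1.000)–(2.881,2.000)
cell (2,2): code 0011 → (2.881,2.000)–(2.269,3.000)
cell (2,3): code 0001 → (2.269,3.000)–(2.000,3.190)
total: 10 segments, chained into 1 closed loop(s), length Σ = 8.555737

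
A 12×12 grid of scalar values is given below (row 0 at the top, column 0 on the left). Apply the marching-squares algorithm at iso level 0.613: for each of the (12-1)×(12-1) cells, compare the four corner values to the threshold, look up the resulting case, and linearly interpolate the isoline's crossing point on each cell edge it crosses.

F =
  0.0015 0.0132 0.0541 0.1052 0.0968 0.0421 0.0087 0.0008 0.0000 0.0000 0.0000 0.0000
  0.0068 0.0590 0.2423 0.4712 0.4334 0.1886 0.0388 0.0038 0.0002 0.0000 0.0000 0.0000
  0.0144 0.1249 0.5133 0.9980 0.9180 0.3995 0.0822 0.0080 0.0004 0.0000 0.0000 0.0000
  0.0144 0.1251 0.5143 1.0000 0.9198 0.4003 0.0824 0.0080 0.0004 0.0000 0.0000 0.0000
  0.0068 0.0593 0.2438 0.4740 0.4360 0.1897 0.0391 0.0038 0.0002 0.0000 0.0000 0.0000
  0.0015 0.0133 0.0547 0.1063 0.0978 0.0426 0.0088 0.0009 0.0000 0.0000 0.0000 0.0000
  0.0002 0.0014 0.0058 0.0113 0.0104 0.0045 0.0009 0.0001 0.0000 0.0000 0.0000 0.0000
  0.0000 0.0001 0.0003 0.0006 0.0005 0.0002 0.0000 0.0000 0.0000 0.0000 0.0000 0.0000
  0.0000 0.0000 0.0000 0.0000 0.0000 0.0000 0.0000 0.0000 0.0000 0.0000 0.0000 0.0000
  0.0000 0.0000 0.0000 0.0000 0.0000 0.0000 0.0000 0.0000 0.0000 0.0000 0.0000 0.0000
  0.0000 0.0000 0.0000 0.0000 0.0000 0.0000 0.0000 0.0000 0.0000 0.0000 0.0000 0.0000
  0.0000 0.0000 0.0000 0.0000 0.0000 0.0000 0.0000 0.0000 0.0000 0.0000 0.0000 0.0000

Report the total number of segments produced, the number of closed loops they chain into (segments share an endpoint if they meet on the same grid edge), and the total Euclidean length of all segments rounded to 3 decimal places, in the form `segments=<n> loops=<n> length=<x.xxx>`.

cell (1,2): code 0100 → (1.269,3.000)–(2.000,2.206)
cell (1,3): code 1100 → (1.371,4.000)–(1.269,3.000)
cell (1,4): code 1000 → (2.000,4.588)–(1.371,4.000)
cell (2,2): code 0110 → (2.000,2.206)–(3.000,2.203)
cell (2,4): code 1001 → (3.000,4.591)–(2.000,4.588)
cell (3,2): code 0010 → (3.000,2.203)–(3.736,3.000)
cell (3,3): code 0011 → (3.736,3.000)–(3.634,4.000)
cell (3,4): code 0001 → (3.634,4.000)–(3.000,4.591)
total: 8 segments, chained into 1 closed loop(s), length Σ = 7.902204

segments=8 loops=1 length=7.902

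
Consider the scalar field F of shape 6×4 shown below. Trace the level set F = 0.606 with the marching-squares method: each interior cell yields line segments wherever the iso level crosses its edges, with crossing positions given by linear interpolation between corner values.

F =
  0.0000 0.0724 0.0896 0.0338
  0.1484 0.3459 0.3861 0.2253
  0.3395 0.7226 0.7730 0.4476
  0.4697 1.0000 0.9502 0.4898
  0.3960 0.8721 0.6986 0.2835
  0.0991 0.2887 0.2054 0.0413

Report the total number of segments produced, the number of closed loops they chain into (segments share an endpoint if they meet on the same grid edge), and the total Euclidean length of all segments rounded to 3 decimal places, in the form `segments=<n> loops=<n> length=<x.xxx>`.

segments=10 loops=1 length=8.426

cell (1,0): code 0100 → (1.690,1.000)–(2.000,0.696)
cell (1,1): code 1100 → (1.568,2.000)–(1.690,1.000)
cell (1,2): code 1000 → (2.000,2.513)–(1.568,2.000)
cell (2,0): code 0110 → (2.000,0.696)–(3.000,0.257)
cell (2,2): code 1001 → (3.000,2.748)–(2.000,2.513)
cell (3,0): code 0110 → (3.000,0.257)–(4.000,0.441)
cell (3,2): code 1001 → (4.000,2.223)–(3.000,2.748)
cell (4,0): code 0010 → (4.000,0.441)–(4.456,1.000)
cell (4,1): code 0011 → (4.456,1.000)–(4.188,2.000)
cell (4,2): code 0001 → (4.188,2.000)–(4.000,2.223)
total: 10 segments, chained into 1 closed loop(s), length Σ = 8.425575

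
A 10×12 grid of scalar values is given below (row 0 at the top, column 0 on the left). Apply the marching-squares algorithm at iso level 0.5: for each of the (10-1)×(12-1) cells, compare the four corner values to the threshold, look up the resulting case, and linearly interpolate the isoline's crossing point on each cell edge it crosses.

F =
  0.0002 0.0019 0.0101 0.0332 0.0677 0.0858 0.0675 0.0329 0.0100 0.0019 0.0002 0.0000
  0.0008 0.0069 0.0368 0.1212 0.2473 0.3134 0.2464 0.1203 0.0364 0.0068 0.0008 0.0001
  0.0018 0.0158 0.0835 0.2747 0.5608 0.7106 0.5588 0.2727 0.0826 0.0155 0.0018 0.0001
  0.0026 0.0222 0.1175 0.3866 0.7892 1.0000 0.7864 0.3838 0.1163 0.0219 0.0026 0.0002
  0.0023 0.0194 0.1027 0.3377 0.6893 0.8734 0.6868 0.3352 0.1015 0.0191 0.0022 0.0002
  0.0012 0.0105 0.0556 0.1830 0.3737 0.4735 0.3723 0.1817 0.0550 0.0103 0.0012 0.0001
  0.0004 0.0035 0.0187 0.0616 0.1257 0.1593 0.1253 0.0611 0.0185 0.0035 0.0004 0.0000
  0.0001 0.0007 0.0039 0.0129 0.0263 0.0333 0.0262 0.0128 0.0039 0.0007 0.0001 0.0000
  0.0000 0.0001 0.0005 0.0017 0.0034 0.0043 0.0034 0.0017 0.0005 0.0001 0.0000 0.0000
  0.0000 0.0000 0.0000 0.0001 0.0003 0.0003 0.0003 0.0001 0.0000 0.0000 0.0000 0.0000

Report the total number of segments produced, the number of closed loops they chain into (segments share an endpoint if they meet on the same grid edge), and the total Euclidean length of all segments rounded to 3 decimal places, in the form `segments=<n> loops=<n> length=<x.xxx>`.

cell (1,3): code 0100 → (1.806,4.000)–(2.000,3.787)
cell (1,4): code 1100 → (1.470,5.000)–(1.806,4.000)
cell (1,5): code 1100 → (1.812,6.000)–(1.470,5.000)
cell (1,6): code 1000 → (2.000,6.206)–(1.812,6.000)
cell (2,3): code 0110 → (2.000,3.787)–(3.000,3.282)
cell (2,6): code 1001 → (3.000,6.711)–(2.000,6.206)
cell (3,3): code 0110 → (3.000,3.282)–(4.000,3.462)
cell (3,6): code 1001 → (4.000,6.531)–(3.000,6.711)
cell (4,3): code 0010 → (4.000,3.462)–(4.600,4.000)
cell (4,4): code 0011 → (4.600,4.000)–(4.934,5.000)
cell (4,5): code 0011 → (4.934,5.000)–(4.594,6.000)
cell (4,6): code 0001 → (4.594,6.000)–(4.000,6.531)
total: 12 segments, chained into 1 closed loop(s), length Σ = 10.665069

segments=12 loops=1 length=10.665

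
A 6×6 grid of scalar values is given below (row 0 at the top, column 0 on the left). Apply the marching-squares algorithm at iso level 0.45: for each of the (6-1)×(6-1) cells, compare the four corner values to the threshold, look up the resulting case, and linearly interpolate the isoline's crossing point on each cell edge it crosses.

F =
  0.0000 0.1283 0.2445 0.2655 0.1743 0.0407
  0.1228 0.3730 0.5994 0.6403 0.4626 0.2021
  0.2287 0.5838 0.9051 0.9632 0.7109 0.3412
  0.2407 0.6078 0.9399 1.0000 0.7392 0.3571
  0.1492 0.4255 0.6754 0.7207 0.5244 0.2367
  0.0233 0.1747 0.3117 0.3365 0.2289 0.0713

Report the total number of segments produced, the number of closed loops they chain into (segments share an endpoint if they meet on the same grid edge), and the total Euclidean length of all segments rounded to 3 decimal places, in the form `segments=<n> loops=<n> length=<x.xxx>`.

cell (0,1): code 0100 → (0.579,2.000)–(1.000,1.340)
cell (0,2): code 1100 → (0.492,3.000)–(0.579,2.000)
cell (0,3): code 1100 → (0.956,4.000)–(0.492,3.000)
cell (0,4): code 1000 → (1.000,4.048)–(0.956,4.000)
cell (1,0): code 0100 → (1.365,1.000)–(2.000,0.623)
cell (1,1): code 1110 → (1.000,1.340)–(1.365,1.000)
cell (1,4): code 1001 → (2.000,4.706)–(1.000,4.048)
cell (2,0): code 0110 → (2.000,0.623)–(3.000,0.570)
cell (2,4): code 1001 → (3.000,4.757)–(2.000,4.706)
cell (3,0): code 0010 → (3.000,0.570)–(3.866,1.000)
cell (3,1): code 0111 → (3.866,1.000)–(4.000,1.098)
cell (3,4): code 1001 → (4.000,4.259)–(3.000,4.757)
cell (4,1): code 0010 → (4.000,1.098)–(4.620,2.000)
cell (4,2): code 0011 → (4.620,2.000)–(4.705,3.000)
cell (4,3): code 0011 → (4.705,3.000)–(4.252,4.000)
cell (4,4): code 0001 → (4.252,4.000)–(4.000,4.259)
total: 16 segments, chained into 1 closed loop(s), length Σ = 13.197439

segments=16 loops=1 length=13.197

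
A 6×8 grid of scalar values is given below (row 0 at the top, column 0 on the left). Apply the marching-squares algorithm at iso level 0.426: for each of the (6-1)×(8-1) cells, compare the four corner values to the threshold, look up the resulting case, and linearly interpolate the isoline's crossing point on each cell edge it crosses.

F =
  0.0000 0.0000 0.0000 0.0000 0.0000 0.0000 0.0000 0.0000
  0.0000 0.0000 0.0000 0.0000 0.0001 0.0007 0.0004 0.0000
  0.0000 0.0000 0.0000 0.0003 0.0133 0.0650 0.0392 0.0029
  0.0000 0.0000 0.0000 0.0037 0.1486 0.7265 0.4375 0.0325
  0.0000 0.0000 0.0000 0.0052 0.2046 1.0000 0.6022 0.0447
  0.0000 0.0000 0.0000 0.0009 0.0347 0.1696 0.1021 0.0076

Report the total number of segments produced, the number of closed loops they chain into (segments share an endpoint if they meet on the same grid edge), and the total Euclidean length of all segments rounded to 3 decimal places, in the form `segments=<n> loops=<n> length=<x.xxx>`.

cell (2,4): code 0100 → (2.546,5.000)–(3.000,4.480)
cell (2,5): code 1100 → (2.971,6.000)–(2.546,5.000)
cell (2,6): code 1000 → (3.000,6.028)–(2.971,6.000)
cell (3,4): code 0110 → (3.000,4.480)–(4.000,4.278)
cell (3,6): code 1001 → (4.000,6.316)–(3.000,6.028)
cell (4,4): code 0010 → (4.000,4.278)–(4.691,5.000)
cell (4,5): code 0011 → (4.691,5.000)–(4.352,6.000)
cell (4,6): code 0001 → (4.352,6.000)–(4.000,6.316)
total: 8 segments, chained into 1 closed loop(s), length Σ = 6.406841

segments=8 loops=1 length=6.407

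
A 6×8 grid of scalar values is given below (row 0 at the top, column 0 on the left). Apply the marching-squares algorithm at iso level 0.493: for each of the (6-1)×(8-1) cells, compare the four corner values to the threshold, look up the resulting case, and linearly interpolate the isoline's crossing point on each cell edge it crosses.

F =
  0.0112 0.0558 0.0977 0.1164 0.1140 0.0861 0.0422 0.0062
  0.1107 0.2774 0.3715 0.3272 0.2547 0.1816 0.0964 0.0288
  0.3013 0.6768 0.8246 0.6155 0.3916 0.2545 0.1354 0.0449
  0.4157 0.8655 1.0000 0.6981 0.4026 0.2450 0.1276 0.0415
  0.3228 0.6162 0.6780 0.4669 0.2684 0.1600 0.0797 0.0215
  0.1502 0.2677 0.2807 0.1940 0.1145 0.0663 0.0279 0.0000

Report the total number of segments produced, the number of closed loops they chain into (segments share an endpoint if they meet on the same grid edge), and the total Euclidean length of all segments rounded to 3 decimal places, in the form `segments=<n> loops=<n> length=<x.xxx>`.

segments=12 loops=1 length=10.435

cell (1,0): code 0100 → (1.540,1.000)–(2.000,0.511)
cell (1,1): code 1100 → (1.268,2.000)–(1.540,1.000)
cell (1,2): code 1100 → (1.575,3.000)–(1.268,2.000)
cell (1,3): code 1000 → (2.000,3.547)–(1.575,3.000)
cell (2,0): code 0110 → (2.000,0.511)–(3.000,0.172)
cell (2,3): code 1001 → (3.000,3.694)–(2.000,3.547)
cell (3,0): code 0110 → (3.000,0.172)–(4.000,0.580)
cell (3,2): code 1011 → (4.000,2.876)–(3.887,3.000)
cell (3,3): code 0001 → (3.887,3.000)–(3.000,3.694)
cell (4,0): code 0010 → (4.000,0.580)–(4.354,1.000)
cell (4,1): code 0011 → (4.354,1.000)–(4.466,2.000)
cell (4,2): code 0001 → (4.466,2.000)–(4.000,2.876)
total: 12 segments, chained into 1 closed loop(s), length Σ = 10.434864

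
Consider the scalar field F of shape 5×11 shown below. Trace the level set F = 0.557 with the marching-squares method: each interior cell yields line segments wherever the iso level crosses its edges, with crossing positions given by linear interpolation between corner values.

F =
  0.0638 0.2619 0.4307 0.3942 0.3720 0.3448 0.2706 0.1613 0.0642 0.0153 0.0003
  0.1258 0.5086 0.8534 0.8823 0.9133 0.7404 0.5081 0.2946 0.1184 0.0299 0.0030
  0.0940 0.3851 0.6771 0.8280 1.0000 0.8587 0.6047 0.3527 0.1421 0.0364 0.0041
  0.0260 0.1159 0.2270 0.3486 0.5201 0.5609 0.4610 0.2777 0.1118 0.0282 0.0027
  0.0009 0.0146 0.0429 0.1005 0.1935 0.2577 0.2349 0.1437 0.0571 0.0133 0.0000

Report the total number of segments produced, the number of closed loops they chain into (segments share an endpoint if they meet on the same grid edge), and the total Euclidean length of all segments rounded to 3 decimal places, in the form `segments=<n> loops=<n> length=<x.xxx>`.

segments=16 loops=1 length=12.411

cell (0,1): code 0100 → (0.299,2.000)–(1.000,1.140)
cell (0,2): code 1100 → (0.334,3.000)–(0.299,2.000)
cell (0,3): code 1100 → (0.342,4.000)–(0.334,3.000)
cell (0,4): code 1100 → (0.536,5.000)–(0.342,4.000)
cell (0,5): code 1000 → (1.000,5.789)–(0.536,5.000)
cell (1,1): code 0110 → (1.000,1.140)–(2.000,1.589)
cell (1,5): code 1101 → (1.506,6.000)–(1.000,5.789)
cell (1,6): code 1000 → (2.000,6.189)–(1.506,6.000)
cell (2,1): code 0010 → (2.000,1.589)–(2.267,2.000)
cell (2,2): code 0011 → (2.267,2.000)–(2.565,3.000)
cell (2,3): code 0011 → (2.565,3.000)–(2.923,4.000)
cell (2,4): code 0111 → (2.923,4.000)–(3.000,4.904)
cell (2,5): code 1011 → (3.000,5.039)–(2.332,6.000)
cell (2,6): code 0001 → (2.332,6.000)–(2.000,6.189)
cell (3,4): code 0010 → (3.000,4.904)–(3.013,5.000)
cell (3,5): code 0001 → (3.013,5.000)–(3.000,5.039)
total: 16 segments, chained into 1 closed loop(s), length Σ = 12.410918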